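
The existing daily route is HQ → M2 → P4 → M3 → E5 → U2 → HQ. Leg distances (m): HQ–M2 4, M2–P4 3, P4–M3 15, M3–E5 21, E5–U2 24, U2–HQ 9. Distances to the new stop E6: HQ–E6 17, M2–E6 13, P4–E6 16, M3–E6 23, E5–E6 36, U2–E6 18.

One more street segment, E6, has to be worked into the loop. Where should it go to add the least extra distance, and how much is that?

Minimum extra distance: 24 m, inserting E6 between P4 and M3.

Insertion cost between consecutive stops i–j is d(i,E6) + d(E6,j) − d(i,j):
  between HQ and M2: 17 + 13 − 4 = 26
  between M2 and P4: 13 + 16 − 3 = 26
  between P4 and M3: 16 + 23 − 15 = 24
  between M3 and E5: 23 + 36 − 21 = 38
  between E5 and U2: 36 + 18 − 24 = 30
  between U2 and HQ: 18 + 17 − 9 = 26
Cheapest insertion is between P4 and M3, adding 24.
New total = 76 + 24 = 100.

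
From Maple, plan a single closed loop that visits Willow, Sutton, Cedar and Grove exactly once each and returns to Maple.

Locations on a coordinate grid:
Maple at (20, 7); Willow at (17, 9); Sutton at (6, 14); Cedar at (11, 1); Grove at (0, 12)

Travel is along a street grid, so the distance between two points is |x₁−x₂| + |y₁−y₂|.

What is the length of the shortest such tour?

66 — the shortest possible round trip.

With 4 stops there are 4!/2 = 12 distinct round trips (a route and its reverse cost the same).
Maple-Willow-Sutton-Cedar-Grove-Maple: 5+16+18+22+25 = 86
Maple-Willow-Sutton-Grove-Cedar-Maple: 5+16+8+22+15 = 66
Maple-Willow-Cedar-Sutton-Grove-Maple: 5+14+18+8+25 = 70
Maple-Willow-Cedar-Grove-Sutton-Maple: 5+14+22+8+21 = 70
Maple-Willow-Grove-Sutton-Cedar-Maple: 5+20+8+18+15 = 66
Maple-Willow-Grove-Cedar-Sutton-Maple: 5+20+22+18+21 = 86
Maple-Sutton-Willow-Cedar-Grove-Maple: 21+16+14+22+25 = 98
Maple-Sutton-Willow-Grove-Cedar-Maple: 21+16+20+22+15 = 94
Maple-Sutton-Cedar-Willow-Grove-Maple: 21+18+14+20+25 = 98
Maple-Sutton-Grove-Willow-Cedar-Maple: 21+8+20+14+15 = 78
Maple-Cedar-Willow-Sutton-Grove-Maple: 15+14+16+8+25 = 78
Maple-Cedar-Sutton-Willow-Grove-Maple: 15+18+16+20+25 = 94
The minimum is 66.
One optimal route: Maple → Willow → Sutton → Grove → Cedar → Maple (or its reverse).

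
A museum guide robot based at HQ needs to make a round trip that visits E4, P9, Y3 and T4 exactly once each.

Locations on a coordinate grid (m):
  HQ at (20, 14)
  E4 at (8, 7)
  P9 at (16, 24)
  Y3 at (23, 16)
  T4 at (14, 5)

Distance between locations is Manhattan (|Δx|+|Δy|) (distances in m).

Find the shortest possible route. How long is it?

With 4 stops there are 4!/2 = 12 distinct round trips (a route and its reverse cost the same).
HQ→E4→P9→Y3→T4→HQ: 19+25+15+20+15 = 94
HQ→E4→P9→T4→Y3→HQ: 19+25+21+20+5 = 90
HQ→E4→Y3→P9→T4→HQ: 19+24+15+21+15 = 94
HQ→E4→Y3→T4→P9→HQ: 19+24+20+21+14 = 98
HQ→E4→T4→P9→Y3→HQ: 19+8+21+15+5 = 68
HQ→E4→T4→Y3→P9→HQ: 19+8+20+15+14 = 76
HQ→P9→E4→Y3→T4→HQ: 14+25+24+20+15 = 98
HQ→P9→E4→T4→Y3→HQ: 14+25+8+20+5 = 72
HQ→P9→Y3→E4→T4→HQ: 14+15+24+8+15 = 76
HQ→P9→T4→E4→Y3→HQ: 14+21+8+24+5 = 72
HQ→Y3→E4→P9→T4→HQ: 5+24+25+21+15 = 90
HQ→Y3→P9→E4→T4→HQ: 5+15+25+8+15 = 68
The minimum is 68.
One optimal route: HQ → E4 → T4 → P9 → Y3 → HQ (or its reverse).

68 m — the shortest possible round trip.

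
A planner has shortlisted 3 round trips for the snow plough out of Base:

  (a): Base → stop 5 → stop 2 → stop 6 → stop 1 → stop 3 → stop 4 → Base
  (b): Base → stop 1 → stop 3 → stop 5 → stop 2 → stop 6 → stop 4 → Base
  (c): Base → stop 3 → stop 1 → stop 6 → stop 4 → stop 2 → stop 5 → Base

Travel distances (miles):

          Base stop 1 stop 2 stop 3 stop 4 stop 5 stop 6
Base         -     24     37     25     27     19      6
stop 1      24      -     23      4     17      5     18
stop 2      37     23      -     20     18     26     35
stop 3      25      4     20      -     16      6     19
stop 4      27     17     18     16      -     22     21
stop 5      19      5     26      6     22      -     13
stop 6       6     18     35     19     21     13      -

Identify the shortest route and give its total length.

(a): 19 + 26 + 35 + 18 + 4 + 16 + 27 = 145
(b): 24 + 4 + 6 + 26 + 35 + 21 + 27 = 143
(c): 25 + 4 + 18 + 21 + 18 + 26 + 19 = 131

Shortest is (c), total 131 miles.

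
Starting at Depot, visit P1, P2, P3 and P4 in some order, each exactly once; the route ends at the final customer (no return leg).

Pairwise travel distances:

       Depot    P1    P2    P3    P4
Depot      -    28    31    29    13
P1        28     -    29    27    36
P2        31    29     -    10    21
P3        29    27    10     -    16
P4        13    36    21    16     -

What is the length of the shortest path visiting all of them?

68 — the minimum one-way total.

There are 4! = 24 possible orderings.
Depot - P1 - P2 - P3 - P4: 28+29+10+16 = 83
Depot - P1 - P2 - P4 - P3: 28+29+21+16 = 94
Depot - P1 - P3 - P2 - P4: 28+27+10+21 = 86
Depot - P1 - P3 - P4 - P2: 28+27+16+21 = 92
Depot - P1 - P4 - P2 - P3: 28+36+21+10 = 95
Depot - P1 - P4 - P3 - P2: 28+36+16+10 = 90
Depot - P2 - P1 - P3 - P4: 31+29+27+16 = 103
Depot - P2 - P1 - P4 - P3: 31+29+36+16 = 112
Depot - P2 - P3 - P1 - P4: 31+10+27+36 = 104
Depot - P2 - P3 - P4 - P1: 31+10+16+36 = 93
Depot - P2 - P4 - P1 - P3: 31+21+36+27 = 115
Depot - P2 - P4 - P3 - P1: 31+21+16+27 = 95
Depot - P3 - P1 - P2 - P4: 29+27+29+21 = 106
Depot - P3 - P1 - P4 - P2: 29+27+36+21 = 113
… (10 more)
Depot - P4 - P3 - P2 - P1: 13+16+10+29 = 68  ← best
The minimum is 68.
One shortest path: Depot → P4 → P3 → P2 → P1.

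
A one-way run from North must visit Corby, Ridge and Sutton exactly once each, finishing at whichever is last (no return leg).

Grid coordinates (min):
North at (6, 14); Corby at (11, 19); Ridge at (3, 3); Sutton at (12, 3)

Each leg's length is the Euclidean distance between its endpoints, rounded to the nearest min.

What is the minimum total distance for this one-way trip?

32 min — the minimum one-way total.

There are 3! = 6 possible orderings.
North - Corby - Ridge - Sutton: 7+18+9 = 34
North - Corby - Sutton - Ridge: 7+16+9 = 32
North - Ridge - Corby - Sutton: 11+18+16 = 45
North - Ridge - Sutton - Corby: 11+9+16 = 36
North - Sutton - Corby - Ridge: 13+16+18 = 47
North - Sutton - Ridge - Corby: 13+9+18 = 40
The minimum is 32.
One shortest path: North → Corby → Sutton → Ridge.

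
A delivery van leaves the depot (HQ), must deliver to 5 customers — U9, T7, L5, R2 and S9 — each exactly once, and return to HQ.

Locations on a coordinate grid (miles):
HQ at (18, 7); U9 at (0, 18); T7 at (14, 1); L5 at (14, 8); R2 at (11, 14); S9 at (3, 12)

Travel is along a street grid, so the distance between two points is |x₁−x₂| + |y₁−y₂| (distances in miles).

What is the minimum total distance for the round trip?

There are 60 distinct closed tours to check (reversals are equivalent).
HQ → U9 → T7 → L5 → R2 → S9 → HQ: 29+31+7+9+10+20 = 106
HQ → U9 → T7 → L5 → S9 → R2 → HQ: 29+31+7+15+10+14 = 106
HQ → U9 → T7 → R2 → L5 → S9 → HQ: 29+31+16+9+15+20 = 120
HQ → U9 → T7 → R2 → S9 → L5 → HQ: 29+31+16+10+15+5 = 106
HQ → U9 → T7 → S9 → L5 → R2 → HQ: 29+31+22+15+9+14 = 120
HQ → U9 → T7 → S9 → R2 → L5 → HQ: 29+31+22+10+9+5 = 106
HQ → U9 → L5 → T7 → R2 → S9 → HQ: 29+24+7+16+10+20 = 106
HQ → U9 → L5 → T7 → S9 → R2 → HQ: 29+24+7+22+10+14 = 106
HQ → U9 → L5 → R2 → T7 → S9 → HQ: 29+24+9+16+22+20 = 120
HQ → U9 → L5 → R2 → S9 → T7 → HQ: 29+24+9+10+22+10 = 104
HQ → U9 → L5 → S9 → T7 → R2 → HQ: 29+24+15+22+16+14 = 120
HQ → U9 → L5 → S9 → R2 → T7 → HQ: 29+24+15+10+16+10 = 104
HQ → U9 → R2 → T7 → L5 → S9 → HQ: 29+15+16+7+15+20 = 102
HQ → U9 → R2 → T7 → S9 → L5 → HQ: 29+15+16+22+15+5 = 102
… (46 more)
HQ → T7 → L5 → R2 → U9 → S9 → HQ: 10+7+9+15+9+20 = 70  ← best
The minimum is 70.
One optimal route: HQ → T7 → L5 → R2 → U9 → S9 → HQ (or its reverse).

Shortest round trip = 70 miles.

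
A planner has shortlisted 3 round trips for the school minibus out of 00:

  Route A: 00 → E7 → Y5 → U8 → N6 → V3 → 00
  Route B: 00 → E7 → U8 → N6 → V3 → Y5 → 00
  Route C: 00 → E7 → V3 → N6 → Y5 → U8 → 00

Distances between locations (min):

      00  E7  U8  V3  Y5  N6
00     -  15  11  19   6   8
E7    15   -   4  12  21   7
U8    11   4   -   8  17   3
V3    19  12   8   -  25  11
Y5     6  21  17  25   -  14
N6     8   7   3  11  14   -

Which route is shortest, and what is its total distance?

Route A: 15 + 21 + 17 + 3 + 11 + 19 = 86
Route B: 15 + 4 + 3 + 11 + 25 + 6 = 64
Route C: 15 + 12 + 11 + 14 + 17 + 11 = 80

Shortest is Route B, total 64 min.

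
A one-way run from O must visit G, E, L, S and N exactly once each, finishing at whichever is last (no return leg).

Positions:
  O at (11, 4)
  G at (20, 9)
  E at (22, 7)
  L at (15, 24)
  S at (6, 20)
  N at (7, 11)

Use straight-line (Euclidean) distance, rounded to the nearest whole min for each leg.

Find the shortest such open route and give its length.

Minimum one-way distance = 46 min.

There are 5! = 120 possible orderings.
O - G - E - L - S - N: 10+3+18+10+9 = 50
O - G - E - L - N - S: 10+3+18+15+9 = 55
O - G - E - S - L - N: 10+3+21+10+15 = 59
O - G - E - S - N - L: 10+3+21+9+15 = 58
O - G - E - N - L - S: 10+3+16+15+10 = 54
O - G - E - N - S - L: 10+3+16+9+10 = 48
O - G - L - E - S - N: 10+16+18+21+9 = 74
O - G - L - E - N - S: 10+16+18+16+9 = 69
O - G - L - S - E - N: 10+16+10+21+16 = 73
O - G - L - S - N - E: 10+16+10+9+16 = 61
O - G - L - N - E - S: 10+16+15+16+21 = 78
O - G - L - N - S - E: 10+16+15+9+21 = 71
O - G - S - E - L - N: 10+18+21+18+15 = 82
O - G - S - E - N - L: 10+18+21+16+15 = 80
… (106 more)
O - E - G - N - S - L: 11+3+13+9+10 = 46  ← best
The minimum is 46.
One shortest path: O → E → G → N → S → L.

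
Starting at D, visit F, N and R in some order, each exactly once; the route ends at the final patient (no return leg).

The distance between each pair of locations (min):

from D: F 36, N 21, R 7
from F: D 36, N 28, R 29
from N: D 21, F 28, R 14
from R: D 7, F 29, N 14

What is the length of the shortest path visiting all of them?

Shortest open route: 49 min.

There are 3! = 6 possible orderings.
D→F→N→R: 36+28+14 = 78
D→F→R→N: 36+29+14 = 79
D→N→F→R: 21+28+29 = 78
D→N→R→F: 21+14+29 = 64
D→R→F→N: 7+29+28 = 64
D→R→N→F: 7+14+28 = 49
The minimum is 49.
One shortest path: D → R → N → F.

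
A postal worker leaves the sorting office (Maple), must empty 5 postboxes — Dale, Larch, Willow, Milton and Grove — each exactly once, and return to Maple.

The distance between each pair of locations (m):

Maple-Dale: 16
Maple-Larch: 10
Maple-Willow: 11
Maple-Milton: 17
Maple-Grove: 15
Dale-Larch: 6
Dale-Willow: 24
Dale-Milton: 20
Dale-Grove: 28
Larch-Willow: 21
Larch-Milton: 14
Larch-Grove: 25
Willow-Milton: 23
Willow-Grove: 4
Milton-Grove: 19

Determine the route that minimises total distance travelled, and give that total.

Minimum total distance: 70 m.

With 5 stops there are 5!/2 = 60 distinct round trips (a route and its reverse cost the same).
Maple-Dale-Larch-Willow-Milton-Grove-Maple: 16+6+21+23+19+15 = 100
Maple-Dale-Larch-Willow-Grove-Milton-Maple: 16+6+21+4+19+17 = 83
Maple-Dale-Larch-Milton-Willow-Grove-Maple: 16+6+14+23+4+15 = 78
Maple-Dale-Larch-Milton-Grove-Willow-Maple: 16+6+14+19+4+11 = 70
Maple-Dale-Larch-Grove-Willow-Milton-Maple: 16+6+25+4+23+17 = 91
Maple-Dale-Larch-Grove-Milton-Willow-Maple: 16+6+25+19+23+11 = 100
Maple-Dale-Willow-Larch-Milton-Grove-Maple: 16+24+21+14+19+15 = 109
Maple-Dale-Willow-Larch-Grove-Milton-Maple: 16+24+21+25+19+17 = 122
Maple-Dale-Willow-Milton-Larch-Grove-Maple: 16+24+23+14+25+15 = 117
Maple-Dale-Willow-Milton-Grove-Larch-Maple: 16+24+23+19+25+10 = 117
Maple-Dale-Willow-Grove-Larch-Milton-Maple: 16+24+4+25+14+17 = 100
Maple-Dale-Willow-Grove-Milton-Larch-Maple: 16+24+4+19+14+10 = 87
Maple-Dale-Milton-Larch-Willow-Grove-Maple: 16+20+14+21+4+15 = 90
Maple-Dale-Milton-Larch-Grove-Willow-Maple: 16+20+14+25+4+11 = 90
… (46 more)
The minimum is 70.
One optimal route: Maple → Dale → Larch → Milton → Grove → Willow → Maple (or its reverse).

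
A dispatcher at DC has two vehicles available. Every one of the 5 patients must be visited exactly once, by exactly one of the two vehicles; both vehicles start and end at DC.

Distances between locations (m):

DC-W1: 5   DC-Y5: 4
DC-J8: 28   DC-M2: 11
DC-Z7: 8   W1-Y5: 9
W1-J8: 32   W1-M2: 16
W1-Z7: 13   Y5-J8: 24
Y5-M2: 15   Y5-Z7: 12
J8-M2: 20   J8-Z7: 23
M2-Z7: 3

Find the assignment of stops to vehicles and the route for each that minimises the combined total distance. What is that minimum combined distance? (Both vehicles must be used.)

There are 2^4 − 1 = 15 ways to divide the 5 stops into two non-empty groups. For each, the best each vehicle can do is its own shortest tour through its group:
  {W1} + {Y5, J8, M2, Z7}: 10 + 59 = 69
  {Y5} + {W1, J8, M2, Z7}: 8 + 68 = 76
  {W1, Y5} + {J8, M2, Z7}: 18 + 59 = 77
  {J8} + {W1, Y5, M2, Z7}: 56 + 40 = 96
  {W1, J8} + {Y5, M2, Z7}: 65 + 30 = 95
  {Y5, J8} + {W1, M2, Z7}: 56 + 32 = 88
  … (15 splits in total)
Best: vehicle 1 DC → W1 → DC = 10; vehicle 2 DC → Y5 → J8 → M2 → Z7 → DC = 59; combined 69.

69 m — the smallest possible combined total.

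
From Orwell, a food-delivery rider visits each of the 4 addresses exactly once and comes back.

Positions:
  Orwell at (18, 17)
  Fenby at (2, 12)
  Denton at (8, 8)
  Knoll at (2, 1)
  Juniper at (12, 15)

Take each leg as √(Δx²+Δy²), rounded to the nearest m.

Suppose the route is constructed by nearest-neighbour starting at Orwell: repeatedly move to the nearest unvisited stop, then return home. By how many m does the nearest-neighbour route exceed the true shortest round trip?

From Orwell: Juniper=6, Denton=13, Fenby=17, Knoll=23 → choose Juniper (6).
From Juniper: Denton=8, Fenby=10, Knoll=17 → choose Denton (8).
From Denton: Fenby=7, Knoll=9 → choose Fenby (7).
From Fenby: Knoll=11 → choose Knoll (11).
NN route Orwell → Juniper → Denton → Fenby → Knoll → Orwell costs 55.
Optimal: Orwell → Denton → Knoll → Fenby → Juniper → Orwell costs 49 (by enumerating all 12 distinct tours).
Excess = 55 − 49 = 6.

The nearest-neighbour route is 6 m longer than optimal.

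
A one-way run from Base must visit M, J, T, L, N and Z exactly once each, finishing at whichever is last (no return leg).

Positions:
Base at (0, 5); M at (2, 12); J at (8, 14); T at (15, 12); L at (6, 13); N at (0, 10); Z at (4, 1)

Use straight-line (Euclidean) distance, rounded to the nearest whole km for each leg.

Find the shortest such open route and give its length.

There are 6! = 720 possible orderings.
Base - M - J - T - L - N - Z: 7+6+7+9+7+10 = 46
Base - M - J - T - L - Z - N: 7+6+7+9+12+10 = 51
Base - M - J - T - N - L - Z: 7+6+7+15+7+12 = 54
Base - M - J - T - N - Z - L: 7+6+7+15+10+12 = 57
Base - M - J - T - Z - L - N: 7+6+7+16+12+7 = 55
Base - M - J - T - Z - N - L: 7+6+7+16+10+7 = 53
Base - M - J - L - T - N - Z: 7+6+2+9+15+10 = 49
Base - M - J - L - T - Z - N: 7+6+2+9+16+10 = 50
… (712 more)
Base - Z - N - M - L - J - T: 6+10+3+4+2+7 = 32  ← best
The minimum is 32.
One shortest path: Base → Z → N → M → L → J → T.

Minimum one-way distance = 32 km.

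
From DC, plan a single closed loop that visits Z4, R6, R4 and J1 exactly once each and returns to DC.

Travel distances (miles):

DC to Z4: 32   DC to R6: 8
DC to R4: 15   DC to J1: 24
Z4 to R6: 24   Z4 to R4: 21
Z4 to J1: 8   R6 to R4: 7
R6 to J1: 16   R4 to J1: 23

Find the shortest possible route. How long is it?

68 miles — the shortest possible round trip.

There are 12 distinct closed tours to check (reversals are equivalent).
DC→Z4→R6→R4→J1→DC: 32+24+7+23+24 = 110
DC→Z4→R6→J1→R4→DC: 32+24+16+23+15 = 110
DC→Z4→R4→R6→J1→DC: 32+21+7+16+24 = 100
DC→Z4→R4→J1→R6→DC: 32+21+23+16+8 = 100
DC→Z4→J1→R6→R4→DC: 32+8+16+7+15 = 78
DC→Z4→J1→R4→R6→DC: 32+8+23+7+8 = 78
DC→R6→Z4→R4→J1→DC: 8+24+21+23+24 = 100
DC→R6→Z4→J1→R4→DC: 8+24+8+23+15 = 78
DC→R6→R4→Z4→J1→DC: 8+7+21+8+24 = 68
DC→R6→J1→Z4→R4→DC: 8+16+8+21+15 = 68
DC→R4→Z4→R6→J1→DC: 15+21+24+16+24 = 100
DC→R4→R6→Z4→J1→DC: 15+7+24+8+24 = 78
The minimum is 68.
One optimal route: DC → R6 → R4 → Z4 → J1 → DC (or its reverse).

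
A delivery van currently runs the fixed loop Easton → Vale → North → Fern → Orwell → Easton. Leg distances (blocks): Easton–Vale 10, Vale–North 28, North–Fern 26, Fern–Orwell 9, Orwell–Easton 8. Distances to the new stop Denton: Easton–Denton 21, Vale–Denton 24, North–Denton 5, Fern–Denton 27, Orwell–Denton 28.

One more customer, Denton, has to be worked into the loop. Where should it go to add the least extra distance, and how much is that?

Insertion cost between consecutive stops i–j is d(i,Denton) + d(Denton,j) − d(i,j):
  between Easton and Vale: 21 + 24 − 10 = 35
  between Vale and North: 24 + 5 − 28 = 1
  between North and Fern: 5 + 27 − 26 = 6
  between Fern and Orwell: 27 + 28 − 9 = 46
  between Orwell and Easton: 28 + 21 − 8 = 41
Cheapest insertion is between Vale and North, adding 1.
New total = 81 + 1 = 82.

Minimum extra distance: 1 blocks, inserting Denton between Vale and North.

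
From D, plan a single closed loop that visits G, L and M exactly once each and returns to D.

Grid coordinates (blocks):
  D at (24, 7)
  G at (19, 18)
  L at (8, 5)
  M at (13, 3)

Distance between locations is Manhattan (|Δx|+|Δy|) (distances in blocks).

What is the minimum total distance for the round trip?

Minimum total distance: 62 blocks.

D-G-L-M-D: 16+24+7+15 = 62
D-G-M-L-D: 16+21+7+18 = 62
D-L-G-M-D: 18+24+21+15 = 78
The minimum is 62.
One optimal route: D → G → L → M → D (or its reverse).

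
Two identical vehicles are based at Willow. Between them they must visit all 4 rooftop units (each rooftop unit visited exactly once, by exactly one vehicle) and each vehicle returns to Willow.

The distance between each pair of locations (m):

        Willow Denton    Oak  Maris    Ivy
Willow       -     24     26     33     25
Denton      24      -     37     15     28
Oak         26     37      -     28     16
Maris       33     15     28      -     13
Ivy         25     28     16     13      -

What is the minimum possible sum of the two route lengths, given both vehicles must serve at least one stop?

Minimum combined distance: 129 m.

Check every non-empty split of the stops between the two vehicles; for each half take its own optimal tour:
  {Denton} + {Oak, Maris, Ivy}: 48 + 88 = 136
  {Oak} + {Denton, Maris, Ivy}: 52 + 77 = 129
  {Denton, Oak} + {Maris, Ivy}: 87 + 71 = 158
  {Maris} + {Denton, Oak, Ivy}: 66 + 94 = 160
  {Denton, Maris} + {Oak, Ivy}: 72 + 67 = 139
  {Oak, Maris} + {Denton, Ivy}: 87 + 77 = 164
  … (7 splits in total)
Best: vehicle 1 Willow → Oak → Willow = 52; vehicle 2 Willow → Denton → Maris → Ivy → Willow = 77; combined 129.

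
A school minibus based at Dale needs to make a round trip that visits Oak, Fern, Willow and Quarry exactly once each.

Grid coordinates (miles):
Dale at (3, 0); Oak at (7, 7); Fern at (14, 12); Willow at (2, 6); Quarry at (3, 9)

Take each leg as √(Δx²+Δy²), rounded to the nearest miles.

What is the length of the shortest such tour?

There are 12 distinct closed tours to check (reversals are equivalent).
Dale → Oak → Fern → Willow → Quarry → Dale: 8+9+13+3+9 = 42
Dale → Oak → Fern → Quarry → Willow → Dale: 8+9+11+3+6 = 37
Dale → Oak → Willow → Fern → Quarry → Dale: 8+5+13+11+9 = 46
Dale → Oak → Willow → Quarry → Fern → Dale: 8+5+3+11+16 = 43
Dale → Oak → Quarry → Fern → Willow → Dale: 8+4+11+13+6 = 42
Dale → Oak → Quarry → Willow → Fern → Dale: 8+4+3+13+16 = 44
Dale → Fern → Oak → Willow → Quarry → Dale: 16+9+5+3+9 = 42
Dale → Fern → Oak → Quarry → Willow → Dale: 16+9+4+3+6 = 38
Dale → Fern → Willow → Oak → Quarry → Dale: 16+13+5+4+9 = 47
Dale → Fern → Quarry → Oak → Willow → Dale: 16+11+4+5+6 = 42
Dale → Willow → Oak → Fern → Quarry → Dale: 6+5+9+11+9 = 40
Dale → Willow → Fern → Oak → Quarry → Dale: 6+13+9+4+9 = 41
The minimum is 37.
One optimal route: Dale → Oak → Fern → Quarry → Willow → Dale (or its reverse).

37 miles — the shortest possible round trip.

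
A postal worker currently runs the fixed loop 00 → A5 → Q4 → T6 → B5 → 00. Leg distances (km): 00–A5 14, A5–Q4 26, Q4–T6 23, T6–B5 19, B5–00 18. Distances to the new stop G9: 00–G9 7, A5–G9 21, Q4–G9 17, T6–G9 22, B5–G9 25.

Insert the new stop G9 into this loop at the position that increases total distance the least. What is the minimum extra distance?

Insertion cost between consecutive stops i–j is d(i,G9) + d(G9,j) − d(i,j):
  between 00 and A5: 7 + 21 − 14 = 14
  between A5 and Q4: 21 + 17 − 26 = 12
  between Q4 and T6: 17 + 22 − 23 = 16
  between T6 and B5: 22 + 25 − 19 = 28
  between B5 and 00: 25 + 7 − 18 = 14
Cheapest insertion is between A5 and Q4, adding 12.
New total = 100 + 12 = 112.

Adding 12 km by placing G9 on the A5–Q4 leg.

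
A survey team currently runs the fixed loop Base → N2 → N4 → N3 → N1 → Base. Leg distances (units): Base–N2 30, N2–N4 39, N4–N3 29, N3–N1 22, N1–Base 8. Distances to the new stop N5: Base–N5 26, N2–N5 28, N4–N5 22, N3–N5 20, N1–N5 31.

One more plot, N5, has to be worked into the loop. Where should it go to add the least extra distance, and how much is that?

+11 — insert N5 between N2 and N4.

Insertion cost between consecutive stops i–j is d(i,N5) + d(N5,j) − d(i,j):
  between Base and N2: 26 + 28 − 30 = 24
  between N2 and N4: 28 + 22 − 39 = 11
  between N4 and N3: 22 + 20 − 29 = 13
  between N3 and N1: 20 + 31 − 22 = 29
  between N1 and Base: 31 + 26 − 8 = 49
Cheapest insertion is between N2 and N4, adding 11.
New total = 128 + 11 = 139.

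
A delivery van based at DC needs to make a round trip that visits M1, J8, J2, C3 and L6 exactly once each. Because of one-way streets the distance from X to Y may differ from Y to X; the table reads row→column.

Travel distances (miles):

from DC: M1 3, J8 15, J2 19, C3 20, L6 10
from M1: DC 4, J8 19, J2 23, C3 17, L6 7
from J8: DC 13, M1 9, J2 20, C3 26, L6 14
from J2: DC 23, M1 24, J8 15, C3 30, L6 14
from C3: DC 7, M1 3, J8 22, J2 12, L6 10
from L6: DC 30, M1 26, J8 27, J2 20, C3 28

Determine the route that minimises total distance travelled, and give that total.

Minimum total distance: 78 miles.

DC - M1 - J8 - J2 - C3 - L6 - DC: 3+19+20+30+10+30 = 112
DC - M1 - J8 - J2 - L6 - C3 - DC: 3+19+20+14+28+7 = 91
DC - M1 - J8 - C3 - J2 - L6 - DC: 3+19+26+12+14+30 = 104
DC - M1 - J8 - C3 - L6 - J2 - DC: 3+19+26+10+20+23 = 101
DC - M1 - J8 - L6 - J2 - C3 - DC: 3+19+14+20+30+7 = 93
DC - M1 - J8 - L6 - C3 - J2 - DC: 3+19+14+28+12+23 = 99
DC - M1 - J2 - J8 - C3 - L6 - DC: 3+23+15+26+10+30 = 107
DC - M1 - J2 - J8 - L6 - C3 - DC: 3+23+15+14+28+7 = 90
DC - M1 - J2 - C3 - J8 - L6 - DC: 3+23+30+22+14+30 = 122
DC - M1 - J2 - C3 - L6 - J8 - DC: 3+23+30+10+27+13 = 106
DC - M1 - J2 - L6 - J8 - C3 - DC: 3+23+14+27+26+7 = 100
DC - M1 - J2 - L6 - C3 - J8 - DC: 3+23+14+28+22+13 = 103
DC - M1 - C3 - J8 - J2 - L6 - DC: 3+17+22+20+14+30 = 106
DC - M1 - C3 - J8 - L6 - J2 - DC: 3+17+22+14+20+23 = 99
… (106 more)
DC - M1 - C3 - L6 - J2 - J8 - DC: 3+17+10+20+15+13 = 78  ← best
The minimum is 78.
One optimal route: DC → M1 → C3 → L6 → J2 → J8 → DC.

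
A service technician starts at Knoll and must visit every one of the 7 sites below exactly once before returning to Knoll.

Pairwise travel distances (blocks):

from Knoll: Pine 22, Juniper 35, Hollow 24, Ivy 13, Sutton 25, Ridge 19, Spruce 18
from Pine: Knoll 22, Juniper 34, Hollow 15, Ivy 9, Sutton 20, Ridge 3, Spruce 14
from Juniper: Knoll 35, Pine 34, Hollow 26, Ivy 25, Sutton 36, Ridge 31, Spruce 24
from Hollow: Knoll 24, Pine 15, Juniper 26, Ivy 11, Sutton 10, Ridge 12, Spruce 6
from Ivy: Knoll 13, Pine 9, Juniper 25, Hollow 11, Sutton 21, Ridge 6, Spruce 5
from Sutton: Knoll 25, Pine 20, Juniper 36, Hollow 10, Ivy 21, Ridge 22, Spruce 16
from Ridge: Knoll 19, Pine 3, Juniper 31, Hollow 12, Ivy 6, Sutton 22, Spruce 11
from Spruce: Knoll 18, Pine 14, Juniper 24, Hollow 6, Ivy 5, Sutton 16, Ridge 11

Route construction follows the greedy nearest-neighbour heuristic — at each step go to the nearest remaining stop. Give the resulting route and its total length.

From Knoll: distances to unvisited — Ivy=13, Spruce=18, Ridge=19, Pine=22, Hollow=24, Sutton=25, Juniper=35. Nearest is Ivy (13).
From Ivy: distances to unvisited — Spruce=5, Ridge=6, Pine=9, Hollow=11, Sutton=21, Juniper=25. Nearest is Spruce (5).
From Spruce: distances to unvisited — Hollow=6, Ridge=11, Pine=14, Sutton=16, Juniper=24. Nearest is Hollow (6).
From Hollow: distances to unvisited — Sutton=10, Ridge=12, Pine=15, Juniper=26. Nearest is Sutton (10).
From Sutton: distances to unvisited — Pine=20, Ridge=22, Juniper=36. Nearest is Pine (20).
From Pine: distances to unvisited — Ridge=3, Juniper=34. Nearest is Ridge (3).
From Ridge: distances to unvisited — Juniper=31. Nearest is Juniper (31).
Return Juniper→Knoll: 35.
Total = 13 + 5 + 6 + 10 + 20 + 3 + 31 + 35 = 123.

Nearest-neighbour total = 123 blocks; route Knoll → Ivy → Spruce → Hollow → Sutton → Pine → Ridge → Juniper → Knoll.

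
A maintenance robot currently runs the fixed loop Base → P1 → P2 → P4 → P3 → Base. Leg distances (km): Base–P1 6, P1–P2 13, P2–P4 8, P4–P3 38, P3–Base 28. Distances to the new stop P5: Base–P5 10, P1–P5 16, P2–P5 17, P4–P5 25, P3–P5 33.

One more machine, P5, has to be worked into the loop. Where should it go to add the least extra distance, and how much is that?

Insertion cost between consecutive stops i–j is d(i,P5) + d(P5,j) − d(i,j):
  between Base and P1: 10 + 16 − 6 = 20
  between P1 and P2: 16 + 17 − 13 = 20
  between P2 and P4: 17 + 25 − 8 = 34
  between P4 and P3: 25 + 33 − 38 = 20
  between P3 and Base: 33 + 10 − 28 = 15
Cheapest insertion is between P3 and Base, adding 15.
New total = 93 + 15 = 108.

Adding 15 km by placing P5 on the P3–Base leg.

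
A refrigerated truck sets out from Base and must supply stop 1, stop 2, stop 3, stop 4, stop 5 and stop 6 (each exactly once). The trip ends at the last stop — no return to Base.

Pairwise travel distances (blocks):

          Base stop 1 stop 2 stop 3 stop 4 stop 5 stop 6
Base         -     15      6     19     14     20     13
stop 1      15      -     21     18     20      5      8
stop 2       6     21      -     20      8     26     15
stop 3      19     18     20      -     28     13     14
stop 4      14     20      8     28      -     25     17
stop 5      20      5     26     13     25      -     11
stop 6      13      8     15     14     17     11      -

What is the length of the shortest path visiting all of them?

There are 6! = 720 possible orderings.
Base → stop 1 → stop 2 → stop 3 → stop 4 → stop 5 → stop 6: 15+21+20+28+25+11 = 120
Base → stop 1 → stop 2 → stop 3 → stop 4 → stop 6 → stop 5: 15+21+20+28+17+11 = 112
Base → stop 1 → stop 2 → stop 3 → stop 5 → stop 4 → stop 6: 15+21+20+13+25+17 = 111
Base → stop 1 → stop 2 → stop 3 → stop 5 → stop 6 → stop 4: 15+21+20+13+11+17 = 97
Base → stop 1 → stop 2 → stop 3 → stop 6 → stop 4 → stop 5: 15+21+20+14+17+25 = 112
Base → stop 1 → stop 2 → stop 3 → stop 6 → stop 5 → stop 4: 15+21+20+14+11+25 = 106
Base → stop 1 → stop 2 → stop 4 → stop 3 → stop 5 → stop 6: 15+21+8+28+13+11 = 96
Base → stop 1 → stop 2 → stop 4 → stop 3 → stop 6 → stop 5: 15+21+8+28+14+11 = 97
… (712 more)
Base → stop 2 → stop 4 → stop 6 → stop 1 → stop 5 → stop 3: 6+8+17+8+5+13 = 57  ← best
The minimum is 57.
One shortest path: Base → stop 2 → stop 4 → stop 6 → stop 1 → stop 5 → stop 3.

Shortest open route: 57 blocks.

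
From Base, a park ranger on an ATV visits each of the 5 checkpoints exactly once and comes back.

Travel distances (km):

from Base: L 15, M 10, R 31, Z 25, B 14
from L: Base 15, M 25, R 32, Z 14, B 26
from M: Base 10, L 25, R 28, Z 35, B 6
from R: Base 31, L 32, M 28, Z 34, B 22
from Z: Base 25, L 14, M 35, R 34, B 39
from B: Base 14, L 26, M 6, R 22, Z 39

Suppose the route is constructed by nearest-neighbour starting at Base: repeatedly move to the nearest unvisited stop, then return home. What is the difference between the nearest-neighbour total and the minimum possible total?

From Base: M=10, B=14, L=15, Z=25, R=31 → choose M (10).
From M: B=6, L=25, R=28, Z=35 → choose B (6).
From B: R=22, L=26, Z=39 → choose R (22).
From R: L=32, Z=34 → choose L (32).
From L: Z=14 → choose Z (14).
NN route Base → M → B → R → L → Z → Base costs 109.
Optimal: Base → L → Z → R → B → M → Base costs 101 (by enumerating all 60 distinct tours).
Excess = 109 − 101 = 8.

The nearest-neighbour route is 8 km longer than optimal.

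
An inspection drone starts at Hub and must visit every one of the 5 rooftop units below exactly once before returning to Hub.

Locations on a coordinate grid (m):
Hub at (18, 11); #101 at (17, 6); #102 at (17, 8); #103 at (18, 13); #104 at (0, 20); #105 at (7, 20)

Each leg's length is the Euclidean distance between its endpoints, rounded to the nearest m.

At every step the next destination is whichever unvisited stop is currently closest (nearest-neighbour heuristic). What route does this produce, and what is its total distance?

From Hub: distances to unvisited — #103=2, #102=3, #101=5, #105=14, #104=20. Nearest is #103 (2).
From #103: distances to unvisited — #102=5, #101=7, #105=13, #104=19. Nearest is #102 (5).
From #102: distances to unvisited — #101=2, #105=16, #104=21. Nearest is #101 (2).
From #101: distances to unvisited — #105=17, #104=22. Nearest is #105 (17).
From #105: distances to unvisited — #104=7. Nearest is #104 (7).
Return #104→Hub: 20.
Total = 2 + 5 + 2 + 17 + 7 + 20 = 53.

Nearest-neighbour total = 53 m; route Hub → #103 → #102 → #101 → #105 → #104 → Hub.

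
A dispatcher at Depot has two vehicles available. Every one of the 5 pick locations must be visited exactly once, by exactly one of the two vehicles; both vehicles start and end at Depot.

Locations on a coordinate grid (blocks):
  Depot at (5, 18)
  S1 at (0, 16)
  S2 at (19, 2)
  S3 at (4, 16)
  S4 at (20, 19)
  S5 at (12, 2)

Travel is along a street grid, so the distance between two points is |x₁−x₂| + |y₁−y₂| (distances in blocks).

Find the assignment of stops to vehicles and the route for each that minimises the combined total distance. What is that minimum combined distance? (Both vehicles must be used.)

Try each way of splitting the stops between the two vehicles (each non-empty) and, for each split, find the best tour for each vehicle:
  {S1} + {S2, S3, S4, S5}: 14 + 66 = 80
  {S2} + {S1, S3, S4, S5}: 60 + 74 = 134
  {S1, S2} + {S3, S4, S5}: 70 + 66 = 136
  {S3} + {S1, S2, S4, S5}: 6 + 74 = 80
  {S1, S3} + {S2, S4, S5}: 14 + 64 = 78
  {S2, S3} + {S1, S4, S5}: 62 + 74 = 136
  … (15 splits in total)
Best: vehicle 1 Depot → S1 → S3 → Depot = 14; vehicle 2 Depot → S4 → S2 → S5 → Depot = 64; combined 78.

Minimum combined distance: 78 blocks.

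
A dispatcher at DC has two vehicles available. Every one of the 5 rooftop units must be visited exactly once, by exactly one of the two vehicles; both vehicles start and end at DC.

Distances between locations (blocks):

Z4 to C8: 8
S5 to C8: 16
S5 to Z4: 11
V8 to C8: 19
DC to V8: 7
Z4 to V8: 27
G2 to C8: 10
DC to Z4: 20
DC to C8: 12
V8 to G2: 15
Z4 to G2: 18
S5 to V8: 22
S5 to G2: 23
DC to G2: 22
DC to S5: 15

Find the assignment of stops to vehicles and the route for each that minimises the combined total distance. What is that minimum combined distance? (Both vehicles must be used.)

Check every non-empty split of the stops between the two vehicles; for each half take its own optimal tour:
  {S5} + {Z4, V8, G2, C8}: 30 + 60 = 90
  {Z4} + {S5, V8, G2, C8}: 40 + 63 = 103
  {S5, Z4} + {V8, G2, C8}: 46 + 44 = 90
  {V8} + {S5, Z4, G2, C8}: 14 + 66 = 80
  {S5, V8} + {Z4, G2, C8}: 44 + 60 = 104
  {Z4, V8} + {S5, G2, C8}: 54 + 60 = 114
  … (15 splits in total)
Best: vehicle 1 DC → V8 → DC = 14; vehicle 2 DC → S5 → Z4 → G2 → C8 → DC = 66; combined 80.

Minimum combined distance: 80 blocks.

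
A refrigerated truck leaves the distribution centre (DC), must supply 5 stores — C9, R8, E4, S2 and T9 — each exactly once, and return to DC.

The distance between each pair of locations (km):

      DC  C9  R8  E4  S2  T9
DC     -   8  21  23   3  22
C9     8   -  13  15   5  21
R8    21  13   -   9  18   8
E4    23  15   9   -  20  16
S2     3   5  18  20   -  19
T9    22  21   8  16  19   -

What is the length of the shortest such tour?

Shortest round trip = 62 km.

There are 60 distinct closed tours to check (reversals are equivalent).
DC - C9 - R8 - E4 - S2 - T9 - DC: 8+13+9+20+19+22 = 91
DC - C9 - R8 - E4 - T9 - S2 - DC: 8+13+9+16+19+3 = 68
DC - C9 - R8 - S2 - E4 - T9 - DC: 8+13+18+20+16+22 = 97
DC - C9 - R8 - S2 - T9 - E4 - DC: 8+13+18+19+16+23 = 97
DC - C9 - R8 - T9 - E4 - S2 - DC: 8+13+8+16+20+3 = 68
DC - C9 - R8 - T9 - S2 - E4 - DC: 8+13+8+19+20+23 = 91
DC - C9 - E4 - R8 - S2 - T9 - DC: 8+15+9+18+19+22 = 91
DC - C9 - E4 - R8 - T9 - S2 - DC: 8+15+9+8+19+3 = 62
DC - C9 - E4 - S2 - R8 - T9 - DC: 8+15+20+18+8+22 = 91
DC - C9 - E4 - S2 - T9 - R8 - DC: 8+15+20+19+8+21 = 91
DC - C9 - E4 - T9 - R8 - S2 - DC: 8+15+16+8+18+3 = 68
DC - C9 - E4 - T9 - S2 - R8 - DC: 8+15+16+19+18+21 = 97
DC - C9 - S2 - R8 - E4 - T9 - DC: 8+5+18+9+16+22 = 78
DC - C9 - S2 - R8 - T9 - E4 - DC: 8+5+18+8+16+23 = 78
… (46 more)
The minimum is 62.
One optimal route: DC → C9 → E4 → R8 → T9 → S2 → DC (or its reverse).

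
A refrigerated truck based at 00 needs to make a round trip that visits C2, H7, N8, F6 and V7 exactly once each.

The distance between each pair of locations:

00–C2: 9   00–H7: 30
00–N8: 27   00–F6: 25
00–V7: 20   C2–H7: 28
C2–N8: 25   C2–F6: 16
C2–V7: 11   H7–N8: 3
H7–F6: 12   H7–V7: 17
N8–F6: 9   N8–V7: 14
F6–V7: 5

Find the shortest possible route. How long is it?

Minimum total distance: 67.

With 5 stops there are 5!/2 = 60 distinct round trips (a route and its reverse cost the same).
00→C2→H7→N8→F6→V7→00: 9+28+3+9+5+20 = 74
00→C2→H7→N8→V7→F6→00: 9+28+3+14+5+25 = 84
00→C2→H7→F6→N8→V7→00: 9+28+12+9+14+20 = 92
00→C2→H7→F6→V7→N8→00: 9+28+12+5+14+27 = 95
00→C2→H7→V7→N8→F6→00: 9+28+17+14+9+25 = 102
00→C2→H7→V7→F6→N8→00: 9+28+17+5+9+27 = 95
00→C2→N8→H7→F6→V7→00: 9+25+3+12+5+20 = 74
00→C2→N8→H7→V7→F6→00: 9+25+3+17+5+25 = 84
00→C2→N8→F6→H7→V7→00: 9+25+9+12+17+20 = 92
00→C2→N8→F6→V7→H7→00: 9+25+9+5+17+30 = 95
00→C2→N8→V7→H7→F6→00: 9+25+14+17+12+25 = 102
00→C2→N8→V7→F6→H7→00: 9+25+14+5+12+30 = 95
00→C2→F6→H7→N8→V7→00: 9+16+12+3+14+20 = 74
00→C2→F6→H7→V7→N8→00: 9+16+12+17+14+27 = 95
… (46 more)
00→C2→V7→F6→H7→N8→00: 9+11+5+12+3+27 = 67  ← best
The minimum is 67.
One optimal route: 00 → C2 → V7 → F6 → H7 → N8 → 00 (or its reverse).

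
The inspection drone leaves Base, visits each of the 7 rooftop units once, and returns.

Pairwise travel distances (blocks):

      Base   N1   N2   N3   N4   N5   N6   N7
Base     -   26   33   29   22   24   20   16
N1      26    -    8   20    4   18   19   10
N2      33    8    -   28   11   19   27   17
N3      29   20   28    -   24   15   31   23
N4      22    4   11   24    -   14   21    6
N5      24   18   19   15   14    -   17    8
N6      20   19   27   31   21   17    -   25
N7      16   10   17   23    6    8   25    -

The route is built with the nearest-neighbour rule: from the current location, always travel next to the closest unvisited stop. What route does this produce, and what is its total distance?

At Base the remaining stops are N7 16, N6 20, N4 22, N5 24, N1 26, N3 29, N2 33; go to N7.
At N7 the remaining stops are N4 6, N5 8, N1 10, N2 17, N3 23, N6 25; go to N4.
At N4 the remaining stops are N1 4, N2 11, N5 14, N6 21, N3 24; go to N1.
At N1 the remaining stops are N2 8, N5 18, N6 19, N3 20; go to N2.
At N2 the remaining stops are N5 19, N6 27, N3 28; go to N5.
At N5 the remaining stops are N3 15, N6 17; go to N3.
At N3 the remaining stops are N6 31; go to N6.
Return N6→Base: 20.
Total = 16 + 6 + 4 + 8 + 19 + 15 + 31 + 20 = 119.

119 blocks along Base → N7 → N4 → N1 → N2 → N5 → N3 → N6 → Base.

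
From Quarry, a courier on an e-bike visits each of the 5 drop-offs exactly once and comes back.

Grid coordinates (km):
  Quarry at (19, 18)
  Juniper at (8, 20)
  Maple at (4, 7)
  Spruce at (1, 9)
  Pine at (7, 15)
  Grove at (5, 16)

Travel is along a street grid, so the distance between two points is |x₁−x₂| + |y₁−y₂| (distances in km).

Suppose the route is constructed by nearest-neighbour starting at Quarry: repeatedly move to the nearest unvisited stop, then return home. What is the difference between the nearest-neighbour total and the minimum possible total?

Quarry: Juniper=13, Pine=15, Grove=16, Maple=26, Spruce=27 ⇒ Juniper
Juniper: Pine=6, Grove=7, Maple=17, Spruce=18 ⇒ Pine
Pine: Grove=3, Maple=11, Spruce=12 ⇒ Grove
Grove: Maple=10, Spruce=11 ⇒ Maple
Maple: Spruce=5 ⇒ Spruce
NN route Quarry → Juniper → Pine → Grove → Maple → Spruce → Quarry costs 64.
Optimal: Quarry → Juniper → Pine → Maple → Spruce → Grove → Quarry costs 62 (by enumerating all 60 distinct tours).
Excess = 64 − 62 = 2.

The nearest-neighbour route is 2 km longer than optimal.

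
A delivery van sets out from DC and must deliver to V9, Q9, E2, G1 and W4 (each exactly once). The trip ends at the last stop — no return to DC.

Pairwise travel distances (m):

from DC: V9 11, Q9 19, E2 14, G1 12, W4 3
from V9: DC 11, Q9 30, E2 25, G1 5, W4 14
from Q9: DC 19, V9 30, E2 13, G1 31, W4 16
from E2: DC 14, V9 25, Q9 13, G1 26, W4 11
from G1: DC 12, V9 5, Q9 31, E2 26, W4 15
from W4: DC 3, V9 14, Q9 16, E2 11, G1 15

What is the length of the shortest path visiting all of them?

Shortest open route: 55 m.

There are 5! = 120 possible orderings.
DC→V9→Q9→E2→G1→W4: 11+30+13+26+15 = 95
DC→V9→Q9→E2→W4→G1: 11+30+13+11+15 = 80
DC→V9→Q9→G1→E2→W4: 11+30+31+26+11 = 109
DC→V9→Q9→G1→W4→E2: 11+30+31+15+11 = 98
DC→V9→Q9→W4→E2→G1: 11+30+16+11+26 = 94
DC→V9→Q9→W4→G1→E2: 11+30+16+15+26 = 98
DC→V9→E2→Q9→G1→W4: 11+25+13+31+15 = 95
DC→V9→E2→Q9→W4→G1: 11+25+13+16+15 = 80
DC→V9→E2→G1→Q9→W4: 11+25+26+31+16 = 109
DC→V9→E2→G1→W4→Q9: 11+25+26+15+16 = 93
DC→V9→E2→W4→Q9→G1: 11+25+11+16+31 = 94
DC→V9→E2→W4→G1→Q9: 11+25+11+15+31 = 93
DC→V9→G1→Q9→E2→W4: 11+5+31+13+11 = 71
DC→V9→G1→Q9→W4→E2: 11+5+31+16+11 = 74
… (106 more)
DC→V9→G1→W4→E2→Q9: 11+5+15+11+13 = 55  ← best
The minimum is 55.
One shortest path: DC → V9 → G1 → W4 → E2 → Q9.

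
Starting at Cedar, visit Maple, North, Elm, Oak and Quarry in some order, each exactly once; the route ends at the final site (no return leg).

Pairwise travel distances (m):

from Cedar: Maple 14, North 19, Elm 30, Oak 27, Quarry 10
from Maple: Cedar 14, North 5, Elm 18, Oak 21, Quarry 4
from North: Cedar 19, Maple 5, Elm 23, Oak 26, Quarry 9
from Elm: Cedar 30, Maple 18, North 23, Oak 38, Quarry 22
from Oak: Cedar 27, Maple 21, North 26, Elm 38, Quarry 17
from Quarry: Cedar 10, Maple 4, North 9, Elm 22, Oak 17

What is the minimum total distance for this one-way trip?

There are 5! = 120 possible orderings.
Cedar→Maple→North→Elm→Oak→Quarry: 14+5+23+38+17 = 97
Cedar→Maple→North→Elm→Quarry→Oak: 14+5+23+22+17 = 81
Cedar→Maple→North→Oak→Elm→Quarry: 14+5+26+38+22 = 105
Cedar→Maple→North→Oak→Quarry→Elm: 14+5+26+17+22 = 84
Cedar→Maple→North→Quarry→Elm→Oak: 14+5+9+22+38 = 88
Cedar→Maple→North→Quarry→Oak→Elm: 14+5+9+17+38 = 83
Cedar→Maple→Elm→North→Oak→Quarry: 14+18+23+26+17 = 98
Cedar→Maple→Elm→North→Quarry→Oak: 14+18+23+9+17 = 81
Cedar→Maple→Elm→Oak→North→Quarry: 14+18+38+26+9 = 105
Cedar→Maple→Elm→Oak→Quarry→North: 14+18+38+17+9 = 96
Cedar→Maple→Elm→Quarry→North→Oak: 14+18+22+9+26 = 89
Cedar→Maple→Elm→Quarry→Oak→North: 14+18+22+17+26 = 97
Cedar→Maple→Oak→North→Elm→Quarry: 14+21+26+23+22 = 106
Cedar→Maple→Oak→North→Quarry→Elm: 14+21+26+9+22 = 92
… (106 more)
Cedar→Oak→Quarry→Maple→North→Elm: 27+17+4+5+23 = 76  ← best
The minimum is 76.
One shortest path: Cedar → Oak → Quarry → Maple → North → Elm.

Shortest open route: 76 m.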